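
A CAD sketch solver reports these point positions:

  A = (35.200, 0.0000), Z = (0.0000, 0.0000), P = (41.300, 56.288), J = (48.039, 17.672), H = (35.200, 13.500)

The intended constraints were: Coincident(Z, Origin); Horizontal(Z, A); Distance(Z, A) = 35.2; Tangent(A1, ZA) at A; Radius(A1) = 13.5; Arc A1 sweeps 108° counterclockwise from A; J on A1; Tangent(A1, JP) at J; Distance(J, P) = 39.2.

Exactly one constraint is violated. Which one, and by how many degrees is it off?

Tangent(A1, JP) at J — off by 8.10°.

Z = (0.00, 0.00) ✓; Z.y = 0.00, A.y = 0.00 ✓; |ZA| = 35.20 ✓; ∠(HA, AZ) = 90.00° ✓; |HA| = 13.50 ✓; bearing(H→J) − bearing(H→A) = 108.0° ✓; |HJ| = 13.50 ✓; ∠(HJ, JP) = 98.10° ✗; |JP| = 39.20 ✓.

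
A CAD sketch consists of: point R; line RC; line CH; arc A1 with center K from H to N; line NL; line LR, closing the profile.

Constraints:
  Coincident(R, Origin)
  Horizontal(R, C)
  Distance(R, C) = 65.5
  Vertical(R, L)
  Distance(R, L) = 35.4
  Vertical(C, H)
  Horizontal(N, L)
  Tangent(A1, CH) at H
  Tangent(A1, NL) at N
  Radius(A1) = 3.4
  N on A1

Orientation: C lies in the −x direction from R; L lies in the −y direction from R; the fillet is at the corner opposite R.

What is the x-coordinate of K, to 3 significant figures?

-62.1

R is at the origin; R and C share the same y with |RC| = 65.5 and C on the −x side, so C = (-65.5, 0.00). R and L share the same x with |RL| = 35.4 and L on the −y side, so L = (0.00, -35.4). The virtual corner opposite R is at (-65.5, -35.4). Since A1 is tangent to CH there, KH ⟂ CH and since A1 is tangent to NL there, KN ⟂ NL, with radius 3.4, so the center K sits 3.4 in from both sides at K = (-62.1, -32.0). So K.x = -62.1.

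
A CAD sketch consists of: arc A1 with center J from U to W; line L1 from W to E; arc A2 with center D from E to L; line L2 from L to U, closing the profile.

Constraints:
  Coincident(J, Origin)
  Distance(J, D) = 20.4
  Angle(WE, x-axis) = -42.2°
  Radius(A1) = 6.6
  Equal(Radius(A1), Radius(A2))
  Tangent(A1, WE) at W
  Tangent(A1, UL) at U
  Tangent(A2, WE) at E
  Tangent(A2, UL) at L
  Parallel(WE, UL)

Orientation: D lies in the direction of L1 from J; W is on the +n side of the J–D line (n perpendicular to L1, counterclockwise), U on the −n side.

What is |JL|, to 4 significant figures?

21.44

Tangency of A1 to both parallel lines with radius 6.6 puts W and U at J ± 6.6·n: W = (4.433, 4.889), U = (-4.433, -4.889). Equal radii place E and L the same way about D: E = D + 6.6·n = (19.55, -8.814), L = D − 6.6·n = (10.68, -18.59). Then |JL| = |L − J| = 21.44.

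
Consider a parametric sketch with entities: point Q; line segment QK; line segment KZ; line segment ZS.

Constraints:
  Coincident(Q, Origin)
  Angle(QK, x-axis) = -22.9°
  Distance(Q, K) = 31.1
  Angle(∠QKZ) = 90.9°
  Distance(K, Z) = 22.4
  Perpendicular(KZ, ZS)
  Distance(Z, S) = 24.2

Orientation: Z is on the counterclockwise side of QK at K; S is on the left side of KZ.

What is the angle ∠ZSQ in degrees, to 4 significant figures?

106.8°

Q is at the origin; QK runs at -22.9° with length 31.1, so K = 31.1·(cos -22.9°, sin -22.9°) = (28.65, -12.10). ∠QKZ = 90.9°, so KZ runs at -22.9° + (180° − 90.9°) = 66.20° from the x-axis; with |KZ| = 22.4, Z = K + 22.4·(cos 66.20°, sin 66.20°) = (37.69, 8.393). The perpendicularity gives ZS at right angles to KZ; with |ZS| = 24.2 on the left of KZ, S = Z + 24.2·(-0.9150, 0.4035) = (15.55, 18.16). Then cos ∠ZSQ = SZ·SQ / (|SZ||SQ|), giving 106.8°.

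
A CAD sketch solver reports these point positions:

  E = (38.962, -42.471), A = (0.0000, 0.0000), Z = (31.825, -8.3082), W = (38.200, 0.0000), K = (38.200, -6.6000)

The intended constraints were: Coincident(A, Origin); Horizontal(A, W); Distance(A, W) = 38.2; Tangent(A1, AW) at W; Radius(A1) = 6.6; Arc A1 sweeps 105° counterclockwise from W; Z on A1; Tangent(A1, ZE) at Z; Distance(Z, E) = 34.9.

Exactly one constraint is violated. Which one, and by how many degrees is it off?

Tangent(A1, ZE) at Z — off by 3.20°.

A = (0.00, 0.00) ✓; A.y = 0.00, W.y = 0.00 ✓; |AW| = 38.20 ✓; ∠(KW, WA) = 90.00° ✓; |KW| = 6.600 ✓; bearing(K→Z) − bearing(K→W) = 105.0° ✓; |KZ| = 6.600 ✓; ∠(KZ, ZE) = 93.20° ✗; |ZE| = 34.90 ✓.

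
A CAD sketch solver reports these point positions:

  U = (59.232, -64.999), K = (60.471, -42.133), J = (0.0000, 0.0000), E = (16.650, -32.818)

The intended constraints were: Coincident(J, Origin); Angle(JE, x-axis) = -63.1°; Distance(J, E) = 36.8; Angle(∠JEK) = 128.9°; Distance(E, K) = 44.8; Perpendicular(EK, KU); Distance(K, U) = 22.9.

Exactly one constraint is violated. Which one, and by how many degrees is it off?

Perpendicular(EK, KU) — off by 8.90°.

J = (0.00, 0.00) ✓; JE at -63.10° ✓; |JE| = 36.80 ✓; ∠JEK = 128.9° ✓; |EK| = 44.80 ✓; ∠(EK, KU) = 81.10° ✗; |KU| = 22.90 ✓.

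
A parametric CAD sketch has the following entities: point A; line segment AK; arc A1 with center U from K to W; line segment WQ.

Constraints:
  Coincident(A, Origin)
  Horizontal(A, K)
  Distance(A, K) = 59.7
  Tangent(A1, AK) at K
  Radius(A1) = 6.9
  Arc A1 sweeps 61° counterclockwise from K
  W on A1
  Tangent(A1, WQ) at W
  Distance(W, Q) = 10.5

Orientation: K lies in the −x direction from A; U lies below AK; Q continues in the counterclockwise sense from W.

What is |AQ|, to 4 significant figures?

71.96

On A1, K sits at bearing 90° from U; a 61° counterclockwise sweep puts W at bearing 151°, so W = U + 6.9·(cos 151°, sin 151°) = (-65.73, -3.555). The tangent condition forces UW to be normal to WQ, so WQ runs along (−sin 151°, cos 151°); with |WQ| = 10.5, Q = (-70.83, -12.74). Then |AQ| = |Q − A| = 71.96.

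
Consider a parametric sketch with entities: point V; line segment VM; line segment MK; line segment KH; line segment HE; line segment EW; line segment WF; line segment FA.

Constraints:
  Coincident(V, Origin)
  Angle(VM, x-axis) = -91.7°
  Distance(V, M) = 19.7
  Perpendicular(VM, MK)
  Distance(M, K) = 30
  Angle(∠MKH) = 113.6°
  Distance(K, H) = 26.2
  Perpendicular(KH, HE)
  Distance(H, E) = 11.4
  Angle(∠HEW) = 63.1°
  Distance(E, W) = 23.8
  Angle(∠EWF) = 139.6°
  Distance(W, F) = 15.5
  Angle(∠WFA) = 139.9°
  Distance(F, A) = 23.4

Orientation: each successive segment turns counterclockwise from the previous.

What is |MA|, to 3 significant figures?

66.0

∠EWF = 139.6° gives WF at -48.0° from the x-axis; with |WF| = 15.5, F = (41.3, -27.3). ∠WFA = 139.9° gives FA at -7.90° from the x-axis; with |FA| = 23.4, A = (64.5, -30.5). Then |MA| = |A − M| = 66.0.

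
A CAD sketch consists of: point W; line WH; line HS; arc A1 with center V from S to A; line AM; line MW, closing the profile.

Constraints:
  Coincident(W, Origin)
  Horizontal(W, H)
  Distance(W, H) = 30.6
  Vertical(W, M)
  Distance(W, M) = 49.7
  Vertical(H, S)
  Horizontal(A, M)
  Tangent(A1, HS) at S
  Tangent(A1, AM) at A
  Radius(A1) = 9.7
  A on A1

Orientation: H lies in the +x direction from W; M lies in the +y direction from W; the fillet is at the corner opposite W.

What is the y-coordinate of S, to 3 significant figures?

40.0

The virtual corner opposite W is at (30.6, 49.7). A1 meets HS tangentially, so VS is at right angles to HS and the tangent condition forces VA to be normal to AM, with radius 9.7, so the center V sits 9.7 in from both sides at V = (20.9, 40.0). That places the tangent points at S = (30.6, 40.0) on HS and A = (20.9, 49.7) on AM. So S.y = 40.0.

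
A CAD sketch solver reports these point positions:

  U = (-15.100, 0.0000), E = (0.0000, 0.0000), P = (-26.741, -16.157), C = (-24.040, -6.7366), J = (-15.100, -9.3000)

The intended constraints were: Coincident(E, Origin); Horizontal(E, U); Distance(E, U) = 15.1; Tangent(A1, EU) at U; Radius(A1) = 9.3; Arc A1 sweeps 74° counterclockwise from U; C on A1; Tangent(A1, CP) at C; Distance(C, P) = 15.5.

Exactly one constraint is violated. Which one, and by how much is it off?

Distance(C, P) = 15.5 — off by 5.70.

E = (0.00, 0.00) ✓; E.y = 0.00, U.y = 0.00 ✓; |EU| = 15.10 ✓; ∠(JU, UE) = 90.00° ✓; |JU| = 9.300 ✓; bearing(J→C) − bearing(J→U) = 74.00° ✓; |JC| = 9.300 ✓; ∠(JC, CP) = 90.00° ✓; |CP| = 9.800 ✗.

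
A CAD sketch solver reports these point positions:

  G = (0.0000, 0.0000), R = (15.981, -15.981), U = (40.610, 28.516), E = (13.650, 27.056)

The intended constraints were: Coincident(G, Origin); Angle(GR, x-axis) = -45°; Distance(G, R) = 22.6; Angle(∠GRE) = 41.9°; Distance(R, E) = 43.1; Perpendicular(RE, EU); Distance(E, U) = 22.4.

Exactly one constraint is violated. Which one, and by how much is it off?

Distance(E, U) = 22.4 — off by 4.60.

G = (0.00, 0.00) ✓; GR at -45.00° ✓; |GR| = 22.60 ✓; ∠GRE = 41.90° ✓; |RE| = 43.10 ✓; ∠(RE, EU) = 90.00° ✓; |EU| = 27.00 ✗.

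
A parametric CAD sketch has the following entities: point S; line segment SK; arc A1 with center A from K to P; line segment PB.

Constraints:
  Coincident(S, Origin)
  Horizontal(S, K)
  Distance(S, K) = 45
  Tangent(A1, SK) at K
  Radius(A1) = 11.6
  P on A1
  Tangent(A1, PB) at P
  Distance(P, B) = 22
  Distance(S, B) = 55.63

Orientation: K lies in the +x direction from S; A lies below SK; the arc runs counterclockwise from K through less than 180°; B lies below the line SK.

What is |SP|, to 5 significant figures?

37.660

Checks: |AP| = 11.60 ✓; ∠(AP, PB) = 90.00° ✓; |PB| = 22.00 ✓; |SB| = 55.63 ✓.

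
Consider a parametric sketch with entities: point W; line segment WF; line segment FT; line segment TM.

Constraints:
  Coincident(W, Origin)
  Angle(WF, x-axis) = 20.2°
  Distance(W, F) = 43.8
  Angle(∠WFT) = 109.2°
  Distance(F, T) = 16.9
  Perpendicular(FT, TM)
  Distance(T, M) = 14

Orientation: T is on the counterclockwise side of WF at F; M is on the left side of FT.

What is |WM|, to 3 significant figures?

41.6

W is at the origin; WF runs at 20.2° with length 43.8, so F = 43.8·(cos 20.2°, sin 20.2°) = (41.1, 15.1). ∠WFT = 109.2°, so FT runs at 20.2° + (180° − 109.2°) = 91.0° from the x-axis; with |FT| = 16.9, T = F + 16.9·(cos 91.0°, sin 91.0°) = (40.8, 32.0). FT is perpendicular to TM; with |TM| = 14.0 on the left of FT, M = T + 14.0·(-1.00, -0.0175) = (26.8, 31.8). Then |WM| = |M − W| = 41.6.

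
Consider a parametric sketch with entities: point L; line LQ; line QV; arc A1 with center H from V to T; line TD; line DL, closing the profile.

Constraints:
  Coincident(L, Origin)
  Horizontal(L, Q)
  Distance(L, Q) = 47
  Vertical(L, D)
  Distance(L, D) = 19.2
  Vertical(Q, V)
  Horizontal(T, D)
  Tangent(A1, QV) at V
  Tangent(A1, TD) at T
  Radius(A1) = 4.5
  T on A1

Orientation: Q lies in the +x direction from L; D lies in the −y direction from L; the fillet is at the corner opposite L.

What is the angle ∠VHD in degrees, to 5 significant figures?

173.96°

L is at the origin; LQ is horizontal with |LQ| = 47.0 and Q on the +x side, so Q = (47.000, 0.0000). L and D share the same x with |LD| = 19.2 and D on the −y side, so D = (0.0000, -19.200). The virtual corner opposite L is at (47.000, -19.200). Tangency of A1 to QV means the radius HV is perpendicular to QV and tangency of A1 to TD means the radius HT is perpendicular to TD, with radius 4.5, so the center H sits 4.5 in from both sides at H = (42.500, -14.700). That places the tangent points at V = (47.000, -14.700) on QV and T = (42.500, -19.200) on TD. Then cos ∠VHD = HV·HD / (|HV||HD|), giving 173.96°.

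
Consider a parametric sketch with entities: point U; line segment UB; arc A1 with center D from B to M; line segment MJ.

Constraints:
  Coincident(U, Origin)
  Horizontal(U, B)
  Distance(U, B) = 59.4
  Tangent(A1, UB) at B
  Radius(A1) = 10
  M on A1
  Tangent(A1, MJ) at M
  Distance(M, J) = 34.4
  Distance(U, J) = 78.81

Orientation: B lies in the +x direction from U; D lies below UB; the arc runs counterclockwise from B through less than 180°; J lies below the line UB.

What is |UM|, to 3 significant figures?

52.2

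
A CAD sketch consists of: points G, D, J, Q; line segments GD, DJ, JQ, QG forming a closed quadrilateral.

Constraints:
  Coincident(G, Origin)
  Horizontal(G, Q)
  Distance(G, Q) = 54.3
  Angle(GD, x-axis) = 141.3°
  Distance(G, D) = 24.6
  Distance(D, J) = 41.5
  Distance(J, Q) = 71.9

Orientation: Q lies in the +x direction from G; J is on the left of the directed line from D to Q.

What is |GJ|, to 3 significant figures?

50.5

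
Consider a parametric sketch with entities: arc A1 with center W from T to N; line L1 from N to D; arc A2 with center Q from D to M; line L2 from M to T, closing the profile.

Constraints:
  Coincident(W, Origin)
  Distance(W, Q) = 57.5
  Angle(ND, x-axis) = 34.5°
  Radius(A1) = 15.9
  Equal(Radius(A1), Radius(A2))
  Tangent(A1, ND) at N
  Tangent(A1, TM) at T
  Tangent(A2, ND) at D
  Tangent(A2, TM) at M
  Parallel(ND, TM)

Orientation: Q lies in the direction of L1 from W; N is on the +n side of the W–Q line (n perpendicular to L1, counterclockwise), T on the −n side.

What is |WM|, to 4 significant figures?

59.66

The slot axis is L1's direction at 34.5°, so u = (cos 34.5°, sin 34.5°) = (0.8241, 0.5664) and n = (−sin 34.5°, cos 34.5°) = (-0.5664, 0.8241). W is at the origin and Q lies 57.5 along u from W, so Q = 57.5·u = (47.39, 32.57). Tangency of A1 to both parallel lines with radius 15.9 puts N and T at W ± 15.9·n: N = (-9.006, 13.10), T = (9.006, -13.10). Equal radii place D and M the same way about Q: D = Q + 15.9·n = (38.38, 45.67), M = Q − 15.9·n = (56.39, 19.46). Then |WM| = |M − W| = 59.66.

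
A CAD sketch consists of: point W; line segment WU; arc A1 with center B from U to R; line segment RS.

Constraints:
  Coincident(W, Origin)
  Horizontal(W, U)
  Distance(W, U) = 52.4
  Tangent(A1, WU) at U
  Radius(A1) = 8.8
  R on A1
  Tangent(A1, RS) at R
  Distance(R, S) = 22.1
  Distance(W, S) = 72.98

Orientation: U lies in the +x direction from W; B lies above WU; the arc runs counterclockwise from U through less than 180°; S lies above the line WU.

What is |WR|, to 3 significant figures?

61.0

W is at the origin; W and U share the same y with |WU| = 52.4 and U on the +x side, so U = (52.4, 0.00). A1 meets WU tangentially, so BU is at right angles to WU, so B = U + (0, 8.8) = (52.4, 8.80). Since BR ⟂ RS (tangency), |BS| = √(8.8² + 22.1²) = 23.8 regardless of where R sits on A1. So S lies on both circle(W, 72.98) and circle(B, 23.8); the above-WU intersection is S = (67.8, 26.9). R is the foot of the tangent from S: R = (60.7, 5.97).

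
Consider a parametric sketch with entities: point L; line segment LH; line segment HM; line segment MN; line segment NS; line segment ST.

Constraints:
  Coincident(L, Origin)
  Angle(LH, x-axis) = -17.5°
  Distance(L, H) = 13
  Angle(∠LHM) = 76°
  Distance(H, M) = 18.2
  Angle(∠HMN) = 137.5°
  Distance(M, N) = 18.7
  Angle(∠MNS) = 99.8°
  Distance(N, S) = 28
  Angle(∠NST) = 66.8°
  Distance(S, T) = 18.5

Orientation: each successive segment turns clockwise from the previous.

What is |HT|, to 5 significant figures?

21.862

∠MNS = 99.8° gives NS at 115.80° from the x-axis; with |NS| = 28.0, S = (-27.273, 0.62728). ∠NST = 66.8° gives ST at 2.6000° from the x-axis; with |ST| = 18.5, T = (-8.7923, 1.4665). Then |HT| = |T − H| = 21.862.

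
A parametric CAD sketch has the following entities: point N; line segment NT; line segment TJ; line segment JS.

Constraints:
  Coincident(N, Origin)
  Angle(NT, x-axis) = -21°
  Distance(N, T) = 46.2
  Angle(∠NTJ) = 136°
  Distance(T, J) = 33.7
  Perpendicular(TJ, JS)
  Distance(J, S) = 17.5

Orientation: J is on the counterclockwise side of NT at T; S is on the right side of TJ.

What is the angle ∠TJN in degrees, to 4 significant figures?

25.62°

N is at the origin; NT runs at -21.0° with length 46.2, so T = 46.2·(cos -21.0°, sin -21.0°) = (43.13, -16.56). ∠NTJ = 136.0°, so TJ runs at -21.0° + (180° − 136.0°) = 23.00° from the x-axis; with |TJ| = 33.7, J = T + 33.7·(cos 23.00°, sin 23.00°) = (74.15, -3.389). Then cos ∠TJN = JT·JN / (|JT||JN|), giving 25.62°.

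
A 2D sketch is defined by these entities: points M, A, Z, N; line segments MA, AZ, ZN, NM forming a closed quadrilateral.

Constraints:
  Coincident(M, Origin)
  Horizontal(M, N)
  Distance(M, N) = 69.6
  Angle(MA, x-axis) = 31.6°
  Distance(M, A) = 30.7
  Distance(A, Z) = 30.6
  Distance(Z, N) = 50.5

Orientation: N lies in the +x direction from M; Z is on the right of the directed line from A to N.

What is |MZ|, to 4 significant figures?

25.38

M is at the origin; M and N share the same y with |MN| = 69.6 and N in +x, so N = (69.6, 0). MA runs at 31.6° with |MA| = 30.7, so A = (26.15, 16.09). Z is determined by |AZ| = 30.6 and |ZN| = 50.5 together: it lies at the intersection of circle(A, 30.6) and circle(N, 50.5). With |AN| = 46.33, the foot of the radical line on AN is 5.751 from A and the perpendicular offset is √(30.6² − 5.751²) = 30.05. Taking the right-of-AN solution: Z = (21.11, -14.10).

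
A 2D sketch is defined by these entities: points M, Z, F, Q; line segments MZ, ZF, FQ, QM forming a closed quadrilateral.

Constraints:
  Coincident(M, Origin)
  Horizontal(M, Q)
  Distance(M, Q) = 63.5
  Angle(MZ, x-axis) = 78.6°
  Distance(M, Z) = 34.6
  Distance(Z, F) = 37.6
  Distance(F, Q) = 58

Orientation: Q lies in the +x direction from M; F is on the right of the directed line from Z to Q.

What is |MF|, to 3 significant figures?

6.70

M is at the origin; M and Q share the same y with |MQ| = 63.5 and Q in +x, so Q = (63.5, 0). MZ runs at 78.6° with |MZ| = 34.6, so Z = (6.84, 33.9). F is determined by |ZF| = 37.6 and |FQ| = 58.0 together: it lies at the intersection of circle(Z, 37.6) and circle(Q, 58.0). With |ZQ| = 66.0, the foot of the radical line on ZQ is 18.3 from Z and the perpendicular offset is √(37.6² − 18.3²) = 32.9. Taking the right-of-ZQ solution: F = (5.62, -3.66).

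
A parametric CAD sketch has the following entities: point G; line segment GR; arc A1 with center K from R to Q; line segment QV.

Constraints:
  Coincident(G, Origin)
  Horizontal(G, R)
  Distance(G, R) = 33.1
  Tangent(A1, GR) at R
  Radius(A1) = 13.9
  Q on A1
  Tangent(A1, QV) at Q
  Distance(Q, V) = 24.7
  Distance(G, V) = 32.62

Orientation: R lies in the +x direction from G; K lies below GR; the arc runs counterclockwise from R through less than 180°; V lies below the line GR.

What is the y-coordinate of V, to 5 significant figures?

-30.908

Checks: |KQ| = 13.90 ✓; ∠(KQ, QV) = 90.00° ✓; |QV| = 24.70 ✓; |GV| = 32.62 ✓.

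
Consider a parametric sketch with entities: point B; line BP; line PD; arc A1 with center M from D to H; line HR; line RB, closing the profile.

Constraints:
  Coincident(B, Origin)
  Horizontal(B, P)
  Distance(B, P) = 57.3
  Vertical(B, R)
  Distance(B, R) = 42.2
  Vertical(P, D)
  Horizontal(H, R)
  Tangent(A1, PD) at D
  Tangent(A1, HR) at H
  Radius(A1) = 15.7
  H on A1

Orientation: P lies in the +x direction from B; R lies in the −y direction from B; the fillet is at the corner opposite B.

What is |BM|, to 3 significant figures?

49.3

B is at the origin; B and P share the same y with |BP| = 57.3 and P on the +x side, so P = (57.3, 0.00). BR is vertical with |BR| = 42.2 and R on the −y side, so R = (0.00, -42.2). The virtual corner opposite B is at (57.3, -42.2). The tangent condition forces MD to be normal to PD and the tangent condition forces MH to be normal to HR, with radius 15.7, so the center M sits 15.7 in from both sides at M = (41.6, -26.5). Then |BM| = |M − B| = 49.3.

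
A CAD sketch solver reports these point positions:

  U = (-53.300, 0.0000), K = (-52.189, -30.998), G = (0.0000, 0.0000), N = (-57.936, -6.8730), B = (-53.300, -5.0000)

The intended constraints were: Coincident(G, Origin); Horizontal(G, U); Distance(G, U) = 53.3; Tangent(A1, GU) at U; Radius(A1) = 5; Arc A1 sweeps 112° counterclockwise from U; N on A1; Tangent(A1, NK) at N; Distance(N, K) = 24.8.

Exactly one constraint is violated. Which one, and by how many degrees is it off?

Tangent(A1, NK) at N — off by 8.60°.

G = (0.00, 0.00) ✓; G.y = 0.00, U.y = 0.00 ✓; |GU| = 53.30 ✓; ∠(BU, UG) = 90.00° ✓; |BU| = 5.000 ✓; bearing(B→N) − bearing(B→U) = 112.0° ✓; |BN| = 5.000 ✓; ∠(BN, NK) = 98.60° ✗; |NK| = 24.80 ✓.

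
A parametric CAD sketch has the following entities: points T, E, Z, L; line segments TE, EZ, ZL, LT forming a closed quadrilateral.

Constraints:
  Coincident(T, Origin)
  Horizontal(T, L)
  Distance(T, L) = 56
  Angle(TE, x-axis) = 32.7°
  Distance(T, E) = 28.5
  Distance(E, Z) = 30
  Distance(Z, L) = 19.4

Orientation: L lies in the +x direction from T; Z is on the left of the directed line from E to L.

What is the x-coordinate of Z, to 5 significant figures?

53.732

T is at the origin; TL is horizontal with |TL| = 56.0 and L in +x, so L = (56.0, 0). TE runs at 32.7° with |TE| = 28.5, so E = (23.983, 15.397). Z is determined by |EZ| = 30.0 and |ZL| = 19.4 together: it lies at the intersection of circle(E, 30.0) and circle(L, 19.4). With |EL| = 35.527, the foot of the radical line on EL is 25.133 from E and the perpendicular offset is √(30.0² − 25.133²) = 16.381. Taking the left-of-EL solution: Z = (53.732, 19.267).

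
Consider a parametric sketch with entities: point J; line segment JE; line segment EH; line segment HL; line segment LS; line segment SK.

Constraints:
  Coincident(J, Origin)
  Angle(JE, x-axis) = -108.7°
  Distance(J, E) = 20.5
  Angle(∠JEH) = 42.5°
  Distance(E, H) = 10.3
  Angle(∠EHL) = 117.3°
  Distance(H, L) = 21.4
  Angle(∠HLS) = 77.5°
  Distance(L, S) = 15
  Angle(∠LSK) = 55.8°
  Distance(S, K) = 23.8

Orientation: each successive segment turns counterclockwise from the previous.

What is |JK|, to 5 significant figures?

13.545

J is at the origin; JE runs at -108.7° with length 20.5, so E = (-6.5726, -19.418). ∠JEH = 42.5° gives EH at 28.800° from the x-axis; with |EH| = 10.3, H = (2.4534, -14.456). ∠EHL = 117.3° gives HL at 91.500° from the x-axis; with |HL| = 21.4, L = (1.8932, 6.9369). ∠HLS = 77.5° gives LS at -166.00° from the x-axis; with |LS| = 15.0, S = (-12.661, 3.3081). ∠LSK = 55.8° gives SK at -41.800° from the x-axis; with |SK| = 23.8, K = (5.0811, -12.555). Then |JK| = |K − J| = 13.545.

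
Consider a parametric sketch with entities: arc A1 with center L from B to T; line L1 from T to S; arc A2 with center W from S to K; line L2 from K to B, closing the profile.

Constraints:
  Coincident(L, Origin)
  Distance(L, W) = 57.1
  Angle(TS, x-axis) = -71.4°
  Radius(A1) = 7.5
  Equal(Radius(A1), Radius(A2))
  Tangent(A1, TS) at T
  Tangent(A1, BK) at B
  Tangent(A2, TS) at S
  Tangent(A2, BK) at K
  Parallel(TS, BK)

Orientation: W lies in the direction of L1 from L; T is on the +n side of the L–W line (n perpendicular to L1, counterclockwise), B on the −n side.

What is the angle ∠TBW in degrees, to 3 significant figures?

82.5°

L is at the origin and W lies 57.1 along u from L, so W = 57.1·u = (18.2, -54.1). Tangency of A1 to both parallel lines with radius 7.5 puts T and B at L ± 7.5·n: T = (7.11, 2.39), B = (-7.11, -2.39). Then cos ∠TBW = BT·BW / (|BT||BW|), giving 82.5°.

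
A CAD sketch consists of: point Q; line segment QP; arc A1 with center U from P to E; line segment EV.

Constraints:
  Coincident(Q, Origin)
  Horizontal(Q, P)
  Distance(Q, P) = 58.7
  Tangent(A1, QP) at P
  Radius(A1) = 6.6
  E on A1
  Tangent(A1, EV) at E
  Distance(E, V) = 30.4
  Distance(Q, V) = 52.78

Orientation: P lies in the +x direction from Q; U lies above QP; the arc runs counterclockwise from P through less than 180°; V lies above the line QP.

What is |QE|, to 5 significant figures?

64.313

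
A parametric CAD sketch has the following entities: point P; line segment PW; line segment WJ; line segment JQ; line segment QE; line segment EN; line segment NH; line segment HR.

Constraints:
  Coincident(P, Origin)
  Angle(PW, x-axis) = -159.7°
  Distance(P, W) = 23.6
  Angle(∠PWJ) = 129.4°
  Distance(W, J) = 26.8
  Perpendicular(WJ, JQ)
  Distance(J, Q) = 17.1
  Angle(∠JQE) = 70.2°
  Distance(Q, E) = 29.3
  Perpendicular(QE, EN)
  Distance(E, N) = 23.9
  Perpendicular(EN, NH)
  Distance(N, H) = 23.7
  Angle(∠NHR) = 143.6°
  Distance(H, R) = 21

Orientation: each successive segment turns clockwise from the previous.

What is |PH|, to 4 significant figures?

51.39

P is at the origin; PW runs at -159.7° with length 23.6, so W = (-22.13, -8.188). ∠PWJ = 129.4° gives WJ at 149.7° from the x-axis; with |WJ| = 26.8, J = (-45.27, 5.334). WJ is perpendicular to JQ, so JQ runs at 59.70°; with |JQ| = 17.1, Q = (-36.65, 20.10). ∠JQE = 70.2° gives QE at -50.10° from the x-axis; with |QE| = 29.3, E = (-17.85, -2.380). QE ⟂ EN, so EN runs at -140.1°; with |EN| = 23.9, N = (-36.19, -17.71). EN is perpendicular to NH, so NH runs at 129.9°; with |NH| = 23.7, H = (-51.39, 0.4710). Then |PH| = |H − P| = 51.39.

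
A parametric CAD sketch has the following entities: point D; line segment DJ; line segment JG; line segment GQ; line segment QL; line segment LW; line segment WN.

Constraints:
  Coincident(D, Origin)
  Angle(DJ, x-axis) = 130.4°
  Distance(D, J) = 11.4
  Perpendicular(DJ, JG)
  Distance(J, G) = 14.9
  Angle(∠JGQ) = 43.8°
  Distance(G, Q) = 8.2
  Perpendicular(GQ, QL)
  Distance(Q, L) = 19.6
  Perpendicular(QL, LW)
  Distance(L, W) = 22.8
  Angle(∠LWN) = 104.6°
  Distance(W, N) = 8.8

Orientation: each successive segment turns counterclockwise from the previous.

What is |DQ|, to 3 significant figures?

10.7

D is at the origin; DJ runs at 130.4° with length 11.4, so J = (-7.39, 8.68). DJ is perpendicular to JG, so JG runs at -140°; with |JG| = 14.9, G = (-18.7, -0.975). ∠JGQ = 43.8° gives GQ at -3.40° from the x-axis; with |GQ| = 8.2, Q = (-10.5, -1.46). Then |DQ| = |Q − D| = 10.7.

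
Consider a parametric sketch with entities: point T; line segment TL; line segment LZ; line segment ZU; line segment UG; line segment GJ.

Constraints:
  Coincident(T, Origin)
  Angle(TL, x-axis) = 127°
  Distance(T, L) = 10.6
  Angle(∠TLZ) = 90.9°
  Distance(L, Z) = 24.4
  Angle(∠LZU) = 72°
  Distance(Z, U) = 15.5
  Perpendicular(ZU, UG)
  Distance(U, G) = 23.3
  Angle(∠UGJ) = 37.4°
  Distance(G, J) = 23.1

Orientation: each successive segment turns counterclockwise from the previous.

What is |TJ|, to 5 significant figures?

22.175

The perpendicularity gives UG at right angles to ZU, so UG runs at 54.100°; with |UG| = 23.3, G = (0.12393, 3.8743). ∠UGJ = 37.4° gives GJ at -163.30° from the x-axis; with |GJ| = 23.1, J = (-22.002, -2.7637). Then |TJ| = |J − T| = 22.175.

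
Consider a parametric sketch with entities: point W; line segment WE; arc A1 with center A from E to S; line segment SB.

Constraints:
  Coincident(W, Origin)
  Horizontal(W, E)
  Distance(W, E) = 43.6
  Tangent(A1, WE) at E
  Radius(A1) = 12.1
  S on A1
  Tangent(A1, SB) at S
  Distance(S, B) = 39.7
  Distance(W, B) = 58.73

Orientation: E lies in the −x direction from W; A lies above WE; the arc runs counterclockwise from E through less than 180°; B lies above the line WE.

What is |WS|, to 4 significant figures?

33.51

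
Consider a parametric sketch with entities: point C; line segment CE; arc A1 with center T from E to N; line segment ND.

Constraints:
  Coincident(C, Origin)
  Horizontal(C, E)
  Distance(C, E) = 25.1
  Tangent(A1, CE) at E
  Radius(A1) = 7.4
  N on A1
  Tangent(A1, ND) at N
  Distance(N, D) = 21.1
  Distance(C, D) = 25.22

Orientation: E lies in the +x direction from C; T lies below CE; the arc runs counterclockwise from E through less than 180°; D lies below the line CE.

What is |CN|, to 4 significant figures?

18.88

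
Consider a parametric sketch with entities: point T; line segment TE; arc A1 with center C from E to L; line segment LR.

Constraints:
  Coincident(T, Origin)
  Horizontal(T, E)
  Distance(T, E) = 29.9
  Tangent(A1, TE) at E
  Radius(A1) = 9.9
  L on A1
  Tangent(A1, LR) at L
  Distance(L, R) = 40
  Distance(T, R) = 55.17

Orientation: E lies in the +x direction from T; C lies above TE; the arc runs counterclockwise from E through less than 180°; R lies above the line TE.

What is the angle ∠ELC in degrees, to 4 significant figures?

32.81°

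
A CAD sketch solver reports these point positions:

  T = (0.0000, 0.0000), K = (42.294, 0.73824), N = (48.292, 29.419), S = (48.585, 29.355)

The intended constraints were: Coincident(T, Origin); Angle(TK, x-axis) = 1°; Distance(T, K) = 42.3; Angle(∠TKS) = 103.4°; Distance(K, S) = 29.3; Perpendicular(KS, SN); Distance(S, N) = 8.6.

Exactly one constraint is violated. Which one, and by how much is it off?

Distance(S, N) = 8.6 — off by 8.30.

T = (0.00, 0.00) ✓; TK at 1.000° ✓; |TK| = 42.30 ✓; ∠TKS = 103.4° ✓; |KS| = 29.30 ✓; ∠(KS, SN) = 90.08° ✓; |SN| = 0.2999 ✗.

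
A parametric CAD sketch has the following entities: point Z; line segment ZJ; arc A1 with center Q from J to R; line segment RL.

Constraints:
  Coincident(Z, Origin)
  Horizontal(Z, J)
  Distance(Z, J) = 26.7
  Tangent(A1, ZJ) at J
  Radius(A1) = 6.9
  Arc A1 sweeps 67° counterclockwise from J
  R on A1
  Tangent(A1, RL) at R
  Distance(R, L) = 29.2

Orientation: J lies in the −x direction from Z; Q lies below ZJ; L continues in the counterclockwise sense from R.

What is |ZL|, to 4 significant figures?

54.25

On A1, J sits at bearing 90° from Q; a 67° counterclockwise sweep puts R at bearing 157°, so R = Q + 6.9·(cos 157°, sin 157°) = (-33.05, -4.204). A1 meets RL tangentially, so QR is at right angles to RL, so RL runs along (−sin 157°, cos 157°); with |RL| = 29.2, L = (-44.46, -31.08). Then |ZL| = |L − Z| = 54.25.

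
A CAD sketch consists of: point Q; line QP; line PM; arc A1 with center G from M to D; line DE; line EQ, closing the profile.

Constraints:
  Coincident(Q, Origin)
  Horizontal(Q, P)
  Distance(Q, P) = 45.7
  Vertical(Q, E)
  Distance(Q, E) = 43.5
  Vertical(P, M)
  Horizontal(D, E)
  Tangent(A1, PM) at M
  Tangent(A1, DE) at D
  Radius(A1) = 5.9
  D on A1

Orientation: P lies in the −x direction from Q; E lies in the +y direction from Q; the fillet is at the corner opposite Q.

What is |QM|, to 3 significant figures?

59.2

Q is at the origin; QP is horizontal with |QP| = 45.7 and P on the −x side, so P = (-45.7, 0.00). QE is vertical with |QE| = 43.5 and E on the +y side, so E = (0.00, 43.5). The virtual corner opposite Q is at (-45.7, 43.5). Tangency of A1 to PM means the radius GM is perpendicular to PM and since A1 is tangent to DE there, GD ⟂ DE, with radius 5.9, so the center G sits 5.9 in from both sides at G = (-39.8, 37.6). That places the tangent points at M = (-45.7, 37.6) on PM and D = (-39.8, 43.5) on DE. Then |QM| = |M − Q| = 59.2.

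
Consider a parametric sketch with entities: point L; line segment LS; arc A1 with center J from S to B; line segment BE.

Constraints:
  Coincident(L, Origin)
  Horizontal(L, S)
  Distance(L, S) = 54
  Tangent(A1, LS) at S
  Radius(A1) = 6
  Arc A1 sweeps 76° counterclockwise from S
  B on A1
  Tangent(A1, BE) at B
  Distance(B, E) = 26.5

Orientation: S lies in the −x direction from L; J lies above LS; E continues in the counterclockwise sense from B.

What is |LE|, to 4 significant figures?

51.58

On A1, S sits at bearing -90° from J; a 76° counterclockwise sweep puts B at bearing -14°, so B = J + 6.0·(cos -14°, sin -14°) = (-48.18, 4.548). Since A1 is tangent to BE there, JB ⟂ BE, so BE runs along (−sin -14°, cos -14°); with |BE| = 26.5, E = (-41.77, 30.26). Then |LE| = |E − L| = 51.58.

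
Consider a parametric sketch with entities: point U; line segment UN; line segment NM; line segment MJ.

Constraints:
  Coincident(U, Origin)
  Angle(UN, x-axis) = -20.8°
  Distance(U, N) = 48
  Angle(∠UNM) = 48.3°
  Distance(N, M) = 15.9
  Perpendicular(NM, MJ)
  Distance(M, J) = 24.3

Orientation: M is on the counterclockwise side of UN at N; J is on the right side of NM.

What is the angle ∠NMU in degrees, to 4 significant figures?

114.1°

U is at the origin; UN runs at -20.8° with length 48.0, so N = 48.0·(cos -20.8°, sin -20.8°) = (44.87, -17.05). ∠UNM = 48.3°, so NM runs at -20.8° + (180° − 48.3°) = 110.9° from the x-axis; with |NM| = 15.9, M = N + 15.9·(cos 110.9°, sin 110.9°) = (39.20, -2.191). Then cos ∠NMU = MN·MU / (|MN||MU|), giving 114.1°.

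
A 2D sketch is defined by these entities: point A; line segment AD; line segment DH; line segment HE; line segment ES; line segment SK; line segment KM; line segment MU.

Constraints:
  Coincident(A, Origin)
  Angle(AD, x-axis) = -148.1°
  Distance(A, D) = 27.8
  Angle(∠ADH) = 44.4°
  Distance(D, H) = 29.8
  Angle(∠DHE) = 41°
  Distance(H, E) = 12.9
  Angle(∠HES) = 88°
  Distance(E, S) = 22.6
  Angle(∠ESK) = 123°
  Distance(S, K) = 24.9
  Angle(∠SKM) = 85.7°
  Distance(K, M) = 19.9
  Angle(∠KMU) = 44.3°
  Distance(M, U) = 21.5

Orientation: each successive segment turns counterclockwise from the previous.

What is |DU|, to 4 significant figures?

20.96

A is at the origin; AD runs at -148.1° with length 27.8, so D = (-23.60, -14.69). ∠ADH = 44.4° gives DH at -12.50° from the x-axis; with |DH| = 29.8, H = (5.492, -21.14). ∠DHE = 41.0° gives HE at 126.5° from the x-axis; with |HE| = 12.9, E = (-2.181, -10.77). ∠HES = 88.0° gives ES at -141.5° from the x-axis; with |ES| = 22.6, S = (-19.87, -24.84). ∠ESK = 123.0° gives SK at -84.50° from the x-axis; with |SK| = 24.9, K = (-17.48, -49.62). ∠SKM = 85.7° gives KM at 9.800° from the x-axis; with |KM| = 19.9, M = (2.128, -46.24). ∠KMU = 44.3° gives MU at 145.5° from the x-axis; with |MU| = 21.5, U = (-15.59, -34.06). Then |DU| = |U − D| = 20.96.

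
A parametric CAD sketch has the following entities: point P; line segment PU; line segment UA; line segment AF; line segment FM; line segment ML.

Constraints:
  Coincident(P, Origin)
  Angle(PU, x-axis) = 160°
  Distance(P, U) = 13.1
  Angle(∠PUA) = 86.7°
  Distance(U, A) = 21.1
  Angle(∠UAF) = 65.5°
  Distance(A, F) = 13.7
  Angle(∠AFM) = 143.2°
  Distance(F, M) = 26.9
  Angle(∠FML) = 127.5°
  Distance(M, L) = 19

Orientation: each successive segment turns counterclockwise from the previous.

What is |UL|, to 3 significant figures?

31.1

∠AFM = 143.2° gives FM at 44.6° from the x-axis; with |FM| = 26.9, M = (14.4, 5.02). ∠FML = 127.5° gives ML at 97.1° from the x-axis; with |ML| = 19.0, L = (12.0, 23.9). Then |UL| = |L − U| = 31.1.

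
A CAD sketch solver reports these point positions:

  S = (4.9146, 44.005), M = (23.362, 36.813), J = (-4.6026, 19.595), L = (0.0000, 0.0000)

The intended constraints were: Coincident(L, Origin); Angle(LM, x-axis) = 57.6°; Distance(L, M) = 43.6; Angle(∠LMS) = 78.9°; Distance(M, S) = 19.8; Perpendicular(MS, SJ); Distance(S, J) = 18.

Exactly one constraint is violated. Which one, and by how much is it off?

Distance(S, J) = 18 — off by 8.20.

L = (0.00, 0.00) ✓; LM at 57.60° ✓; |LM| = 43.60 ✓; ∠LMS = 78.90° ✓; |MS| = 19.80 ✓; ∠(MS, SJ) = 90.00° ✓; |SJ| = 26.20 ✗.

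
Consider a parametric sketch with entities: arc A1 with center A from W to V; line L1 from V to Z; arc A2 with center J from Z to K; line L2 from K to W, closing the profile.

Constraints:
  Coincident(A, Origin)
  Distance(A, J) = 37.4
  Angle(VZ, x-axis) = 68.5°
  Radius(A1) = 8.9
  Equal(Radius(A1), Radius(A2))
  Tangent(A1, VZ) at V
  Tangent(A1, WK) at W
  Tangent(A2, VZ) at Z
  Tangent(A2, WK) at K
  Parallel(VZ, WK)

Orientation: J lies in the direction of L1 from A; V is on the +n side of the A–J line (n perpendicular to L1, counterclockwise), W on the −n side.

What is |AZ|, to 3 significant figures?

38.4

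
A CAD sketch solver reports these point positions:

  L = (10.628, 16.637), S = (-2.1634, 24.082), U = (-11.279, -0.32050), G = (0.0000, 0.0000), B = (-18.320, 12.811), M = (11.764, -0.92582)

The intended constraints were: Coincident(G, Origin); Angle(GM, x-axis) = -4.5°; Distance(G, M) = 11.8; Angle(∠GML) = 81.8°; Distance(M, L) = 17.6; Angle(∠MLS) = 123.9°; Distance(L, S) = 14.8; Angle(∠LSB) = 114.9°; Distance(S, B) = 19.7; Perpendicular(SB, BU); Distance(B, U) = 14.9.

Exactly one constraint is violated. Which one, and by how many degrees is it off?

Perpendicular(SB, BU) — off by 6.70°.

G = (0.00, 0.00) ✓; GM at -4.500° ✓; |GM| = 11.80 ✓; ∠GML = 81.80° ✓; |ML| = 17.60 ✓; ∠MLS = 123.9° ✓; |LS| = 14.80 ✓; ∠LSB = 114.9° ✓; |SB| = 19.70 ✓; ∠(SB, BU) = 83.30° ✗; |BU| = 14.90 ✓.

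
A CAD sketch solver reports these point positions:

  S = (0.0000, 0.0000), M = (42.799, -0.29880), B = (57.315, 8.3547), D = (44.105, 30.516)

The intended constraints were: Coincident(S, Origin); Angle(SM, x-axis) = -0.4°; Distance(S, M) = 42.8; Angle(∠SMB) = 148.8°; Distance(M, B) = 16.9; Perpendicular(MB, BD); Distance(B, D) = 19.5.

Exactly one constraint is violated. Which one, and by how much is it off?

Distance(B, D) = 19.5 — off by 6.30.

S = (0.00, 0.00) ✓; SM at -0.4000° ✓; |SM| = 42.80 ✓; ∠SMB = 148.8° ✓; |MB| = 16.90 ✓; ∠(MB, BD) = 90.00° ✓; |BD| = 25.80 ✗.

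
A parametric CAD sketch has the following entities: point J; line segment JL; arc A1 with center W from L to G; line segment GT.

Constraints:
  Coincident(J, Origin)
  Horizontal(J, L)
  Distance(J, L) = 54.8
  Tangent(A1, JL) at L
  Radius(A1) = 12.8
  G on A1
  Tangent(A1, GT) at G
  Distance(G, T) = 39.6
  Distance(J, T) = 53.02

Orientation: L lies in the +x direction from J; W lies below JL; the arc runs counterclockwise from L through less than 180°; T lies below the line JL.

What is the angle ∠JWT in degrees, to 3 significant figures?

63.5°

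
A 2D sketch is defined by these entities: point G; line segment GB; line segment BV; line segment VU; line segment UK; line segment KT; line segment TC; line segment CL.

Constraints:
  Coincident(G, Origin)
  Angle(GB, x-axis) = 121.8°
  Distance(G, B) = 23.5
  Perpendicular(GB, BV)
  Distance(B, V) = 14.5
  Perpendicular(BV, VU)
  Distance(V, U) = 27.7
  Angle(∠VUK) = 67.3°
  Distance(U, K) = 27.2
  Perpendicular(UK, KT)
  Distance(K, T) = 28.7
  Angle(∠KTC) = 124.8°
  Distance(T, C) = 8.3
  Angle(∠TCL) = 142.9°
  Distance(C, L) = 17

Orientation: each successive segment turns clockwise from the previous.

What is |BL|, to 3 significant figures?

24.3

G is at the origin; GB runs at 121.8° with length 23.5, so B = (-12.4, 20.0). The perpendicularity gives BV at right angles to GB, so BV runs at 31.8°; with |BV| = 14.5, V = (-0.0600, 27.6). BV is perpendicular to VU, so VU runs at -58.2°; with |VU| = 27.7, U = (14.5, 4.07). ∠VUK = 67.3° gives UK at -171° from the x-axis; with |UK| = 27.2, K = (-12.3, -0.231). UK ⟂ KT, so KT runs at 99.1°; with |KT| = 28.7, T = (-16.9, 28.1). ∠KTC = 124.8° gives TC at 43.9° from the x-axis; with |TC| = 8.3, C = (-10.9, 33.9). ∠TCL = 142.9° gives CL at 6.80° from the x-axis; with |CL| = 17.0, L = (6.00, 35.9). Then |BL| = |L − B| = 24.3.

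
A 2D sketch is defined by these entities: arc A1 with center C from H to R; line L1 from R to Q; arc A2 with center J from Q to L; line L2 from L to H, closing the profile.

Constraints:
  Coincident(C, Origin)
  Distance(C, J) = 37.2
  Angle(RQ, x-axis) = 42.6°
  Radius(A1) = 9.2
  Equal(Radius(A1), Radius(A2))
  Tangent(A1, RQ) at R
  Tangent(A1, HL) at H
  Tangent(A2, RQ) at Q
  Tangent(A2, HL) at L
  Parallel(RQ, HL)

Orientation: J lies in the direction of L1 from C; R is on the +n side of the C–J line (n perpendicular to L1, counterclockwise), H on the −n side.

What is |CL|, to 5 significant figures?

38.321

Tangency of A1 to both parallel lines with radius 9.2 puts R and H at C ± 9.2·n: R = (-6.2273, 6.7721), H = (6.2273, -6.7721). Equal radii place Q and L the same way about J: Q = J + 9.2·n = (21.156, 31.952), L = J − 9.2·n = (33.610, 18.408). Then |CL| = |L − C| = 38.321.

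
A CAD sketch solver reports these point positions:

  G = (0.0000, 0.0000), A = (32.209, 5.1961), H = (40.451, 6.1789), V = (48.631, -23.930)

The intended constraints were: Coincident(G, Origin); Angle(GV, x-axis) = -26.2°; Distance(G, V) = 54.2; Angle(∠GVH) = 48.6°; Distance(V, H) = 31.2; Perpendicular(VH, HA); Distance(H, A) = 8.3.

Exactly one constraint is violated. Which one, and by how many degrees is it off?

Perpendicular(VH, HA) — off by 8.40°.

G = (0.00, 0.00) ✓; GV at -26.20° ✓; |GV| = 54.20 ✓; ∠GVH = 48.60° ✓; |VH| = 31.20 ✓; ∠(VH, HA) = 81.60° ✗; |HA| = 8.300 ✓.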